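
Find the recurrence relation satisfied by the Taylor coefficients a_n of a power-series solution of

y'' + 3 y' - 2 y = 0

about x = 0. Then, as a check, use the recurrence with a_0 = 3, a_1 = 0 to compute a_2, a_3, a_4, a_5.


Substitute y = sum_n a_n x^n.
y''(x) has coefficient (n+2)(n+1) a_{n+2} at x^n;
3 y'(x) has coefficient 3 (n+1) a_{n+1} at x^n;
-2 y(x) has coefficient -2 a_n at x^n.
Matching x^n: (n+2)(n+1) a_{n+2} + 3 (n+1) a_{n+1} - 2 a_n = 0.
Thus a_{n+2} = [-3 (n+1) a_{n+1} + 2 a_n] / ((n+1)(n+2)).

Check with a_0 = 3, a_1 = 0 (apply the recurrence for n = 0, 1, 2, 3): a_0 = 3, a_1 = 0, a_2 = 3, a_3 = -3, a_4 = 11/4, a_5 = -39/20.

a_(n+2) = [-3 (n+1) a_(n+1) + 2 a_n] / ((n+1)(n+2)); check: a_0 = 3, a_1 = 0, a_2 = 3, a_3 = -3, a_4 = 11/4, a_5 = -39/20


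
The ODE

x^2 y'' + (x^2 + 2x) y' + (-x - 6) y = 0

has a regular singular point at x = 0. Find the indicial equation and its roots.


Divide by x^2 to reach normal form y'' + P_1(x) y' + P_2(x) y = 0 with P_1(x) = 1 + 2/x and P_2(x) = -1/x - 6/x^2.
x = 0 is a singular point because the y'-coefficient 1 + 2/x has a pole at x = 0 and the y-coefficient -1/x - 6/x^2 has a pole at x = 0.
It is a regular singular point because x P_1(x) = p(x) = x + 2 and x^2 P_2(x) = q(x) = -x - 6 are polynomials, hence analytic at x = 0.
p(0) = 2,  q(0) = -6.
Indicial equation: r(r-1) + p(0) r + q(0) = 0, i.e. r^2 + (p(0) - 1) r + q(0) = 0, i.e. r^2 + 1 r - 6 = 0.
Discriminant: (1)^2 - 4(-6) = 25, so r = (-1 ± 5)/2.
Solving: r_1 = 2, r_2 = -3.

indicial: r^2 + 1 r - 6 = 0; roots r_1 = 2, r_2 = -3


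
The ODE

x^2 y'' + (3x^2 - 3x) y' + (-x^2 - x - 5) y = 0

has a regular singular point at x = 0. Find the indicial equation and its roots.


Divide by x^2 to reach normal form y'' + P_1(x) y' + P_2(x) y = 0 with P_1(x) = 3 - 3/x and P_2(x) = -1 - 1/x - 5/x^2.
x = 0 is a singular point because the y'-coefficient 3 - 3/x has a pole at x = 0 and the y-coefficient -1 - 1/x - 5/x^2 has a pole at x = 0.
It is a regular singular point because x P_1(x) = p(x) = 3x - 3 and x^2 P_2(x) = q(x) = -x^2 - x - 5 are polynomials, hence analytic at x = 0.
p(0) = -3,  q(0) = -5.
Indicial equation: r(r-1) + p(0) r + q(0) = 0, i.e. r^2 + (p(0) - 1) r + q(0) = 0, i.e. r^2 - 4 r - 5 = 0.
Discriminant: (-4)^2 - 4(-5) = 36, so r = (4 ± 6)/2.
Solving: r_1 = 5, r_2 = -1.

indicial: r^2 - 4 r - 5 = 0; roots r_1 = 5, r_2 = -1


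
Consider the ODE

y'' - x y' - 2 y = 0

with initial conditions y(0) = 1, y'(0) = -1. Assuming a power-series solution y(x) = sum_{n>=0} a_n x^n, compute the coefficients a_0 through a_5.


Ansatz: y(x) = sum_{n>=0} a_n x^n, so y'(x) = sum_{n>=1} n a_n x^(n-1) and y''(x) = sum_{n>=2} n(n-1) a_n x^(n-2).
Substitute into P(x) y'' + Q(x) y' + R(x) y = 0 with P(x) = 1, Q(x) = -x, R(x) = -2, and match powers of x.
Initial conditions: a_0 = 1, a_1 = -1.
Setting the coefficient of each power of x to zero and solving order by order (substituting the coefficients already found):
  x^0: 2 a_2 - 2 a_0 = 0  ->  2 a_2 = 2 a_0 = 2  ->  a_2 = 1
  x^1: 6 a_3 - 3 a_1 = 0  ->  6 a_3 = 3 a_1 = -3  ->  a_3 = -1/2
  x^2: 12 a_4 - 4 a_2 = 0  ->  12 a_4 = 4 a_2 = 4  ->  a_4 = 1/3
  x^3: 20 a_5 - 5 a_3 = 0  ->  20 a_5 = 5 a_3 = -5/2  ->  a_5 = -1/8
Truncated series: y(x) = 1 - x + x^2 - (1/2) x^3 + (1/3) x^4 - (1/8) x^5 + O(x^6).

a_0 = 1; a_1 = -1; a_2 = 1; a_3 = -1/2; a_4 = 1/3; a_5 = -1/8


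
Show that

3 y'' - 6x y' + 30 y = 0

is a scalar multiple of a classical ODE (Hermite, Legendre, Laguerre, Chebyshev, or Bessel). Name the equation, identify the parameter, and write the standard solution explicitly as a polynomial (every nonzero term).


All three coefficients share the factor 3; dividing through by 3 gives  y'' - 2x y' + 10 y = 0.
This matches the Hermite equation y'' - 2x y' + 2n y = 0 with 2n = 10, so n = 5; the polynomial solution is H_5(x).
With y = sum_k a_k x^k, matching x^k gives (k+2)(k+1) a_{k+2} = 2(k - n) a_k = 2(k - 5) a_k. The right side vanishes at k = 5, so the series with the parity of 5 terminates at degree 5.
Standard normalization: leading coefficient of H_n is 2^n, so a_5 = 2^5 = 32. Work downward with a_k = (k+1)(k+2) a_{k+2} / (2(k - n)):
  a_3 = (4)(5)(32) / (2(3 - 5)) = 640/(-4) = -160
  a_1 = (2)(3)(-160) / (2(1 - 5)) = -960/(-8) = 120
Hence H_5(x) = 32 x^5 - 160 x^3 + 120 x.

H_5(x); series = 32 x^5 - 160 x^3 + 120 x


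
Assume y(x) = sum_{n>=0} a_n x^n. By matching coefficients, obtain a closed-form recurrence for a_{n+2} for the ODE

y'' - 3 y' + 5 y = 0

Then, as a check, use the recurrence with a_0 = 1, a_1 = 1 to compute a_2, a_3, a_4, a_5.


Substitute y = sum_n a_n x^n.
y''(x) has coefficient (n+2)(n+1) a_{n+2} at x^n;
-3 y'(x) has coefficient -3 (n+1) a_{n+1} at x^n;
5 y(x) has coefficient 5 a_n at x^n.
Matching x^n: (n+2)(n+1) a_{n+2} - 3 (n+1) a_{n+1} + 5 a_n = 0.
Thus a_{n+2} = [3 (n+1) a_{n+1} - 5 a_n] / ((n+1)(n+2)).

Check with a_0 = 1, a_1 = 1 (apply the recurrence for n = 0, 1, 2, 3): a_0 = 1, a_1 = 1, a_2 = -1, a_3 = -11/6, a_4 = -23/24, a_5 = -7/60.

a_(n+2) = [3 (n+1) a_(n+1) - 5 a_n] / ((n+1)(n+2)); check: a_0 = 1, a_1 = 1, a_2 = -1, a_3 = -11/6, a_4 = -23/24, a_5 = -7/60


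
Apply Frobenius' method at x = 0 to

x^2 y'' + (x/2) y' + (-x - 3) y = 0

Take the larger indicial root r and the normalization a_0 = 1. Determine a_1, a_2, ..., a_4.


Write in Frobenius form y'' + (p(x)/x) y' + (q(x)/x^2) y = 0:
  p(x) = 1/2,  q(x) = -x - 3.
Indicial equation: r(r-1) + (1/2) r + (-3) = 0 -> roots r_1 = 2, r_2 = -3/2.
Take r = r_1 = 2. Let y(x) = x^r sum_{n>=0} a_n x^n with a_0 = 1.
Substitute y = x^r sum a_n x^n and match x^{r+n}. The recurrence is
  D(n) a_n - 1 a_{n-1} = 0,  where D(n) = (r+n)(r+n-1) + (1/2)(r+n) + (-3).
  a_n = 1 / D(n) * a_{n-1}.
Since the indicial polynomial factors as (r - r_1)(r - r_2), D(n) = (r_1 + n - r_1)(r_1 + n - r_2) = n(n + 7/2).
Evaluating step by step (a_0 = 1):
  n = 1: D(1) = 1(1 + 7/2) = 9/2; numerator = 1(1) = 1; a_1 = (1)/(9/2) = 2/9
  n = 2: D(2) = 2(2 + 7/2) = 11; numerator = 1(2/9) = 2/9; a_2 = (2/9)/(11) = 2/99
  n = 3: D(3) = 3(3 + 7/2) = 39/2; numerator = 1(2/99) = 2/99; a_3 = (2/99)/(39/2) = 4/3861
  n = 4: D(4) = 4(4 + 7/2) = 30; numerator = 1(4/3861) = 4/3861; a_4 = (4/3861)/(30) = 2/57915

r = 2; a_0 = 1; a_1 = 2/9; a_2 = 2/99; a_3 = 4/3861; a_4 = 2/57915


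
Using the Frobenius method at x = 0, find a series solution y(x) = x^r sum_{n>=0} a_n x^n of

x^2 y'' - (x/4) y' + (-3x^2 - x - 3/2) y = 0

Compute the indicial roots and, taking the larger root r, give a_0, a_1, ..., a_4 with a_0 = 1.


Write in Frobenius form y'' + (p(x)/x) y' + (q(x)/x^2) y = 0:
  p(x) = -1/4,  q(x) = -3x^2 - x - 3/2.
Indicial equation: r(r-1) + (-1/4) r + (-3/2) = 0 -> roots r_1 = 2, r_2 = -3/4.
Take r = r_1 = 2. Let y(x) = x^r sum_{n>=0} a_n x^n with a_0 = 1.
Substitute y = x^r sum a_n x^n and match x^{r+n}. The recurrence is
  D(n) a_n - 1 a_{n-1} - 3 a_{n-2} = 0,  where D(n) = (r+n)(r+n-1) + (-1/4)(r+n) + (-3/2).
  a_n = [1 a_{n-1} + 3 a_{n-2}] / D(n).
Since the indicial polynomial factors as (r - r_1)(r - r_2), D(n) = (r_1 + n - r_1)(r_1 + n - r_2) = n(n + 11/4).
Evaluating step by step (a_0 = 1):
  n = 1: D(1) = 1(1 + 11/4) = 15/4; numerator = 1(1) = 1; a_1 = (1)/(15/4) = 4/15
  n = 2: D(2) = 2(2 + 11/4) = 19/2; numerator = 1(4/15) + 3(1) = 49/15; a_2 = (49/15)/(19/2) = 98/285
  n = 3: D(3) = 3(3 + 11/4) = 69/4; numerator = 1(98/285) + 3(4/15) = 326/285; a_3 = (326/285)/(69/4) = 1304/19665
  n = 4: D(4) = 4(4 + 11/4) = 27; numerator = 1(1304/19665) + 3(98/285) = 4318/3933; a_4 = (4318/3933)/(27) = 4318/106191

r = 2; a_0 = 1; a_1 = 4/15; a_2 = 98/285; a_3 = 1304/19665; a_4 = 4318/106191


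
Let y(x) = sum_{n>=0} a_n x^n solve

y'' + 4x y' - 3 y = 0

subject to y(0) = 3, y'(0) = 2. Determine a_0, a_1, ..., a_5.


Ansatz: y(x) = sum_{n>=0} a_n x^n, so y'(x) = sum_{n>=1} n a_n x^(n-1) and y''(x) = sum_{n>=2} n(n-1) a_n x^(n-2).
Substitute into P(x) y'' + Q(x) y' + R(x) y = 0 with P(x) = 1, Q(x) = 4x, R(x) = -3, and match powers of x.
Initial conditions: a_0 = 3, a_1 = 2.
Setting the coefficient of each power of x to zero and solving order by order (substituting the coefficients already found):
  x^0: 2 a_2 - 3 a_0 = 0  ->  2 a_2 = 3 a_0 = 9  ->  a_2 = 9/2
  x^1: 6 a_3 + a_1 = 0  ->  6 a_3 = -a_1 = -2  ->  a_3 = -1/3
  x^2: 12 a_4 + 5 a_2 = 0  ->  12 a_4 = -5 a_2 = -45/2  ->  a_4 = -15/8
  x^3: 20 a_5 + 9 a_3 = 0  ->  20 a_5 = -9 a_3 = 3  ->  a_5 = 3/20
Truncated series: y(x) = 3 + 2 x + (9/2) x^2 - (1/3) x^3 - (15/8) x^4 + (3/20) x^5 + O(x^6).

a_0 = 3; a_1 = 2; a_2 = 9/2; a_3 = -1/3; a_4 = -15/8; a_5 = 3/20


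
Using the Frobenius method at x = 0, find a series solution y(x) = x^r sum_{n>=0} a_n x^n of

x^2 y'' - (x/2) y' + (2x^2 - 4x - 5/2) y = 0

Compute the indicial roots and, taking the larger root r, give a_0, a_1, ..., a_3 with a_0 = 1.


Write in Frobenius form y'' + (p(x)/x) y' + (q(x)/x^2) y = 0:
  p(x) = -1/2,  q(x) = 2x^2 - 4x - 5/2.
Indicial equation: r(r-1) + (-1/2) r + (-5/2) = 0 -> roots r_1 = 5/2, r_2 = -1.
Take r = r_1 = 5/2. Let y(x) = x^r sum_{n>=0} a_n x^n with a_0 = 1.
Substitute y = x^r sum a_n x^n and match x^{r+n}. The recurrence is
  D(n) a_n - 4 a_{n-1} + 2 a_{n-2} = 0,  where D(n) = (r+n)(r+n-1) + (-1/2)(r+n) + (-5/2).
  a_n = [4 a_{n-1} - 2 a_{n-2}] / D(n).
Since the indicial polynomial factors as (r - r_1)(r - r_2), D(n) = (r_1 + n - r_1)(r_1 + n - r_2) = n(n + 7/2).
Evaluating step by step (a_0 = 1):
  n = 1: D(1) = 1(1 + 7/2) = 9/2; numerator = 4(1) = 4; a_1 = (4)/(9/2) = 8/9
  n = 2: D(2) = 2(2 + 7/2) = 11; numerator = 4(8/9) - 2(1) = 14/9; a_2 = (14/9)/(11) = 14/99
  n = 3: D(3) = 3(3 + 7/2) = 39/2; numerator = 4(14/99) - 2(8/9) = -40/33; a_3 = (-40/33)/(39/2) = -80/1287

r = 5/2; a_0 = 1; a_1 = 8/9; a_2 = 14/99; a_3 = -80/1287


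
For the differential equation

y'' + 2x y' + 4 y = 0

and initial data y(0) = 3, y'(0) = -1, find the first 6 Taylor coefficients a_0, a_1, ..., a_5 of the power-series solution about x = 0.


Ansatz: y(x) = sum_{n>=0} a_n x^n, so y'(x) = sum_{n>=1} n a_n x^(n-1) and y''(x) = sum_{n>=2} n(n-1) a_n x^(n-2).
Substitute into P(x) y'' + Q(x) y' + R(x) y = 0 with P(x) = 1, Q(x) = 2x, R(x) = 4, and match powers of x.
Initial conditions: a_0 = 3, a_1 = -1.
Setting the coefficient of each power of x to zero and solving order by order (substituting the coefficients already found):
  x^0: 2 a_2 + 4 a_0 = 0  ->  2 a_2 = -4 a_0 = -12  ->  a_2 = -6
  x^1: 6 a_3 + 6 a_1 = 0  ->  6 a_3 = -6 a_1 = 6  ->  a_3 = 1
  x^2: 12 a_4 + 8 a_2 = 0  ->  12 a_4 = -8 a_2 = 48  ->  a_4 = 4
  x^3: 20 a_5 + 10 a_3 = 0  ->  20 a_5 = -10 a_3 = -10  ->  a_5 = -1/2
Truncated series: y(x) = 3 - x - 6 x^2 + x^3 + 4 x^4 - (1/2) x^5 + O(x^6).

a_0 = 3; a_1 = -1; a_2 = -6; a_3 = 1; a_4 = 4; a_5 = -1/2


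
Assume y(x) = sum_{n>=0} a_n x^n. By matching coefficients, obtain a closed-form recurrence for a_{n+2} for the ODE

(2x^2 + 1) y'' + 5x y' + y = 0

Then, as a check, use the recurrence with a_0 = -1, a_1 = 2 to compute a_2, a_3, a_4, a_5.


Substitute y = sum_n a_n x^n.
(1 + 2 x^2) y'' contributes (n+2)(n+1) a_{n+2} + 2 n(n-1) a_n at x^n.
5 x y'(x) contributes 5 n a_n at x^n.
y(x) contributes 1 a_n at x^n.
Matching x^n: (n+2)(n+1) a_{n+2} + (2 n(n-1) + 5 n + 1) a_n = 0.
Thus a_{n+2} = (-2 n(n-1) - 5 n - 1) / ((n+1)(n+2)) * a_n.

Check with a_0 = -1, a_1 = 2 (apply the recurrence for n = 0, 1, 2, 3): a_0 = -1, a_1 = 2, a_2 = 1/2, a_3 = -2, a_4 = -5/8, a_5 = 14/5.

a_(n+2) = (-2 n(n-1) - 5 n - 1) / ((n+1)(n+2)) * a_n; check: a_0 = -1, a_1 = 2, a_2 = 1/2, a_3 = -2, a_4 = -5/8, a_5 = 14/5


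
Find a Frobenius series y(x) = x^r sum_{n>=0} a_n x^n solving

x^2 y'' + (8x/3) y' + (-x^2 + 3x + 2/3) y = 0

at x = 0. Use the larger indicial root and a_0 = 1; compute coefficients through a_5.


Write in Frobenius form y'' + (p(x)/x) y' + (q(x)/x^2) y = 0:
  p(x) = 8/3,  q(x) = -x^2 + 3x + 2/3.
Indicial equation: r(r-1) + (8/3) r + (2/3) = 0 -> roots r_1 = -2/3, r_2 = -1.
Take r = r_1 = -2/3. Let y(x) = x^r sum_{n>=0} a_n x^n with a_0 = 1.
Substitute y = x^r sum a_n x^n and match x^{r+n}. The recurrence is
  D(n) a_n + 3 a_{n-1} - 1 a_{n-2} = 0,  where D(n) = (r+n)(r+n-1) + (8/3)(r+n) + (2/3).
  a_n = [-3 a_{n-1} + 1 a_{n-2}] / D(n).
Since the indicial polynomial factors as (r - r_1)(r - r_2), D(n) = (r_1 + n - r_1)(r_1 + n - r_2) = n(n + 1/3).
Evaluating step by step (a_0 = 1):
  n = 1: D(1) = 1(1 + 1/3) = 4/3; numerator = -3(1) = -3; a_1 = (-3)/(4/3) = -9/4
  n = 2: D(2) = 2(2 + 1/3) = 14/3; numerator = -3(-9/4) + 1(1) = 31/4; a_2 = (31/4)/(14/3) = 93/56
  n = 3: D(3) = 3(3 + 1/3) = 10; numerator = -3(93/56) + 1(-9/4) = -405/56; a_3 = (-405/56)/(10) = -81/112
  n = 4: D(4) = 4(4 + 1/3) = 52/3; numerator = -3(-81/112) + 1(93/56) = 429/112; a_4 = (429/112)/(52/3) = 99/448
  n = 5: D(5) = 5(5 + 1/3) = 80/3; numerator = -3(99/448) + 1(-81/112) = -621/448; a_5 = (-621/448)/(80/3) = -1863/35840

r = -2/3; a_0 = 1; a_1 = -9/4; a_2 = 93/56; a_3 = -81/112; a_4 = 99/448; a_5 = -1863/35840


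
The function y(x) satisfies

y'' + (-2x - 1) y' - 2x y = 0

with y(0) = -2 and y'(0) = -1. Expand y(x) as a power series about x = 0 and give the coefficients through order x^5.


Ansatz: y(x) = sum_{n>=0} a_n x^n, so y'(x) = sum_{n>=1} n a_n x^(n-1) and y''(x) = sum_{n>=2} n(n-1) a_n x^(n-2).
Substitute into P(x) y'' + Q(x) y' + R(x) y = 0 with P(x) = 1, Q(x) = -2x - 1, R(x) = -2x, and match powers of x.
Initial conditions: a_0 = -2, a_1 = -1.
Setting the coefficient of each power of x to zero and solving order by order (substituting the coefficients already found):
  x^0: 2 a_2 - a_1 = 0  ->  2 a_2 = a_1 = -1  ->  a_2 = -1/2
  x^1: 6 a_3 - 2 a_2 - 2 a_1 - 2 a_0 = 0  ->  6 a_3 = 2 a_2 + 2 a_1 + 2 a_0 = -7  ->  a_3 = -7/6
  x^2: 12 a_4 - 3 a_3 - 4 a_2 - 2 a_1 = 0  ->  12 a_4 = 3 a_3 + 4 a_2 + 2 a_1 = -15/2  ->  a_4 = -5/8
  x^3: 20 a_5 - 4 a_4 - 6 a_3 - 2 a_2 = 0  ->  20 a_5 = 4 a_4 + 6 a_3 + 2 a_2 = -21/2  ->  a_5 = -21/40
Truncated series: y(x) = -2 - x - (1/2) x^2 - (7/6) x^3 - (5/8) x^4 - (21/40) x^5 + O(x^6).

a_0 = -2; a_1 = -1; a_2 = -1/2; a_3 = -7/6; a_4 = -5/8; a_5 = -21/40


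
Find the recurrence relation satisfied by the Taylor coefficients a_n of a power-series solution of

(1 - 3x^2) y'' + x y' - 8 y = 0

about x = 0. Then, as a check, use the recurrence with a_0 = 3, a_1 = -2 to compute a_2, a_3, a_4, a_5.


Substitute y = sum_n a_n x^n.
(1 - 3 x^2) y'' contributes (n+2)(n+1) a_{n+2} - 3 n(n-1) a_n at x^n.
x y'(x) contributes n a_n at x^n.
-8 y(x) contributes -8 a_n at x^n.
Matching x^n: (n+2)(n+1) a_{n+2} + (-3 n(n-1) + n - 8) a_n = 0.
Thus a_{n+2} = (3 n(n-1) - n + 8) / ((n+1)(n+2)) * a_n.

Check with a_0 = 3, a_1 = -2 (apply the recurrence for n = 0, 1, 2, 3): a_0 = 3, a_1 = -2, a_2 = 12, a_3 = -7/3, a_4 = 12, a_5 = -161/60.

a_(n+2) = (3 n(n-1) - n + 8) / ((n+1)(n+2)) * a_n; check: a_0 = 3, a_1 = -2, a_2 = 12, a_3 = -7/3, a_4 = 12, a_5 = -161/60


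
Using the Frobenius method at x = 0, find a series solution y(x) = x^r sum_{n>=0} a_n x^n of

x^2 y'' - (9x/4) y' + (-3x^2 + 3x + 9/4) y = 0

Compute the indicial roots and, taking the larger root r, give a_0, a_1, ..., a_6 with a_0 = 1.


Write in Frobenius form y'' + (p(x)/x) y' + (q(x)/x^2) y = 0:
  p(x) = -9/4,  q(x) = -3x^2 + 3x + 9/4.
Indicial equation: r(r-1) + (-9/4) r + (9/4) = 0 -> roots r_1 = 9/4, r_2 = 1.
Take r = r_1 = 9/4. Let y(x) = x^r sum_{n>=0} a_n x^n with a_0 = 1.
Substitute y = x^r sum a_n x^n and match x^{r+n}. The recurrence is
  D(n) a_n + 3 a_{n-1} - 3 a_{n-2} = 0,  where D(n) = (r+n)(r+n-1) + (-9/4)(r+n) + (9/4).
  a_n = [-3 a_{n-1} + 3 a_{n-2}] / D(n).
Since the indicial polynomial factors as (r - r_1)(r - r_2), D(n) = (r_1 + n - r_1)(r_1 + n - r_2) = n(n + 5/4).
Evaluating step by step (a_0 = 1):
  n = 1: D(1) = 1(1 + 5/4) = 9/4; numerator = -3(1) = -3; a_1 = (-3)/(9/4) = -4/3
  n = 2: D(2) = 2(2 + 5/4) = 13/2; numerator = -3(-4/3) + 3(1) = 7; a_2 = (7)/(13/2) = 14/13
  n = 3: D(3) = 3(3 + 5/4) = 51/4; numerator = -3(14/13) + 3(-4/3) = -94/13; a_3 = (-94/13)/(51/4) = -376/663
  n = 4: D(4) = 4(4 + 5/4) = 21; numerator = -3(-376/663) + 3(14/13) = 1090/221; a_4 = (1090/221)/(21) = 1090/4641
  n = 5: D(5) = 5(5 + 5/4) = 125/4; numerator = -3(1090/4641) + 3(-376/663) = -3722/1547; a_5 = (-3722/1547)/(125/4) = -14888/193375
  n = 6: D(6) = 6(6 + 5/4) = 87/2; numerator = -3(-14888/193375) + 3(1090/4641) = 10642/11375; a_6 = (10642/11375)/(87/2) = 21284/989625

r = 9/4; a_0 = 1; a_1 = -4/3; a_2 = 14/13; a_3 = -376/663; a_4 = 1090/4641; a_5 = -14888/193375; a_6 = 21284/989625


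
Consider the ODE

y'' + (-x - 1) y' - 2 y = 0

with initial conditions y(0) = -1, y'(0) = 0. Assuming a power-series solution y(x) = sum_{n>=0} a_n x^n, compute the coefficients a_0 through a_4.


Ansatz: y(x) = sum_{n>=0} a_n x^n, so y'(x) = sum_{n>=1} n a_n x^(n-1) and y''(x) = sum_{n>=2} n(n-1) a_n x^(n-2).
Substitute into P(x) y'' + Q(x) y' + R(x) y = 0 with P(x) = 1, Q(x) = -x - 1, R(x) = -2, and match powers of x.
Initial conditions: a_0 = -1, a_1 = 0.
Setting the coefficient of each power of x to zero and solving order by order (substituting the coefficients already found):
  x^0: 2 a_2 - a_1 - 2 a_0 = 0  ->  2 a_2 = a_1 + 2 a_0 = -2  ->  a_2 = -1
  x^1: 6 a_3 - 2 a_2 - 3 a_1 = 0  ->  6 a_3 = 2 a_2 + 3 a_1 = -2  ->  a_3 = -1/3
  x^2: 12 a_4 - 3 a_3 - 4 a_2 = 0  ->  12 a_4 = 3 a_3 + 4 a_2 = -5  ->  a_4 = -5/12
Truncated series: y(x) = -1 - x^2 - (1/3) x^3 - (5/12) x^4 + O(x^5).

a_0 = -1; a_1 = 0; a_2 = -1; a_3 = -1/3; a_4 = -5/12


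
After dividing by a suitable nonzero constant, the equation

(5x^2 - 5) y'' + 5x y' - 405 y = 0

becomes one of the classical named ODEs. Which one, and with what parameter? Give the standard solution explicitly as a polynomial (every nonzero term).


All three coefficients share the factor -5; dividing through by -5 gives  (1 - x^2) y'' - x y' + 81 y = 0.
This matches the Chebyshev equation (1 - x^2) y'' - x y' + n^2 y = 0 (note the -x y' term, not -2x y') with n^2 = 81, so n = 9; the polynomial solution is T_9(x).
With y = sum_k a_k x^k, matching x^k gives (k+2)(k+1) a_{k+2} = (k^2 - n^2) a_k = (k - 9)(k + 9) a_k. The right side vanishes at k = 9, so the series with the parity of 9 terminates at degree 9.
Standard normalization: leading coefficient of T_n is 2^(n-1), so a_9 = 2^8 = 256. Work downward with a_k = (k+1)(k+2) a_{k+2} / ((k - 9)(k + 9)):
  a_7 = (8)(9)(256) / ((7 - 9)(7 + 9)) = 18432/(-32) = -576
  a_5 = (6)(7)(-576) / ((5 - 9)(5 + 9)) = -24192/(-56) = 432
  a_3 = (4)(5)(432) / ((3 - 9)(3 + 9)) = 8640/(-72) = -120
  a_1 = (2)(3)(-120) / ((1 - 9)(1 + 9)) = -720/(-80) = 9
Hence T_9(x) = 256 x^9 - 576 x^7 + 432 x^5 - 120 x^3 + 9 x.

T_9(x); series = 256 x^9 - 576 x^7 + 432 x^5 - 120 x^3 + 9 x


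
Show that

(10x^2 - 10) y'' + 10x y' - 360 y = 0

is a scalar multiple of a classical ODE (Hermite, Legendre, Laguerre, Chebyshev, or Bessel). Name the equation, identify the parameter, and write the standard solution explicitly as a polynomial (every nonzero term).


All three coefficients share the factor -10; dividing through by -10 gives  (1 - x^2) y'' - x y' + 36 y = 0.
This matches the Chebyshev equation (1 - x^2) y'' - x y' + n^2 y = 0 (note the -x y' term, not -2x y') with n^2 = 36, so n = 6; the polynomial solution is T_6(x).
With y = sum_k a_k x^k, matching x^k gives (k+2)(k+1) a_{k+2} = (k^2 - n^2) a_k = (k - 6)(k + 6) a_k. The right side vanishes at k = 6, so the series with the parity of 6 terminates at degree 6.
Standard normalization: leading coefficient of T_n is 2^(n-1), so a_6 = 2^5 = 32. Work downward with a_k = (k+1)(k+2) a_{k+2} / ((k - 6)(k + 6)):
  a_4 = (5)(6)(32) / ((4 - 6)(4 + 6)) = 960/(-20) = -48
  a_2 = (3)(4)(-48) / ((2 - 6)(2 + 6)) = -576/(-32) = 18
  a_0 = (1)(2)(18) / ((0 - 6)(0 + 6)) = 36/(-36) = -1
Hence T_6(x) = 32 x^6 - 48 x^4 + 18 x^2 - 1.

T_6(x); series = 32 x^6 - 48 x^4 + 18 x^2 - 1


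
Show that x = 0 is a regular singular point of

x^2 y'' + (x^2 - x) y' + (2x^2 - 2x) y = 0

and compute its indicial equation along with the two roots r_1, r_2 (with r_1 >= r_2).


Divide by x^2 to reach normal form y'' + P_1(x) y' + P_2(x) y = 0 with P_1(x) = 1 - 1/x and P_2(x) = 2 - 2/x.
x = 0 is a singular point because the y'-coefficient 1 - 1/x has a pole at x = 0 and the y-coefficient 2 - 2/x has a pole at x = 0.
It is a regular singular point because x P_1(x) = p(x) = x - 1 and x^2 P_2(x) = q(x) = 2x^2 - 2x are polynomials, hence analytic at x = 0.
p(0) = -1,  q(0) = 0.
Indicial equation: r(r-1) + p(0) r + q(0) = 0, i.e. r^2 + (p(0) - 1) r + q(0) = 0, i.e. r^2 - 2 r = 0.
Discriminant: (-2)^2 - 4(0) = 4, so r = (2 ± 2)/2.
Solving: r_1 = 2, r_2 = 0.

indicial: r^2 - 2 r = 0; roots r_1 = 2, r_2 = 0


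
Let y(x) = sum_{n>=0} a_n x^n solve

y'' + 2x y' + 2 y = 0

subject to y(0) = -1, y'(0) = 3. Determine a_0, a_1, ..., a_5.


Ansatz: y(x) = sum_{n>=0} a_n x^n, so y'(x) = sum_{n>=1} n a_n x^(n-1) and y''(x) = sum_{n>=2} n(n-1) a_n x^(n-2).
Substitute into P(x) y'' + Q(x) y' + R(x) y = 0 with P(x) = 1, Q(x) = 2x, R(x) = 2, and match powers of x.
Initial conditions: a_0 = -1, a_1 = 3.
Setting the coefficient of each power of x to zero and solving order by order (substituting the coefficients already found):
  x^0: 2 a_2 + 2 a_0 = 0  ->  2 a_2 = -2 a_0 = 2  ->  a_2 = 1
  x^1: 6 a_3 + 4 a_1 = 0  ->  6 a_3 = -4 a_1 = -12  ->  a_3 = -2
  x^2: 12 a_4 + 6 a_2 = 0  ->  12 a_4 = -6 a_2 = -6  ->  a_4 = -1/2
  x^3: 20 a_5 + 8 a_3 = 0  ->  20 a_5 = -8 a_3 = 16  ->  a_5 = 4/5
Truncated series: y(x) = -1 + 3 x + x^2 - 2 x^3 - (1/2) x^4 + (4/5) x^5 + O(x^6).

a_0 = -1; a_1 = 3; a_2 = 1; a_3 = -2; a_4 = -1/2; a_5 = 4/5


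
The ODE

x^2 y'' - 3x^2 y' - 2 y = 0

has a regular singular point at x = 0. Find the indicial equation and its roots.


Divide by x^2 to reach normal form y'' + P_1(x) y' + P_2(x) y = 0 with P_1(x) = -3 and P_2(x) = -2/x^2.
x = 0 is a singular point because the y-coefficient -2/x^2 has a pole at x = 0.
It is a regular singular point because x P_1(x) = p(x) = -3x and x^2 P_2(x) = q(x) = -2 are polynomials, hence analytic at x = 0.
p(0) = 0,  q(0) = -2.
Indicial equation: r(r-1) + p(0) r + q(0) = 0, i.e. r^2 + (p(0) - 1) r + q(0) = 0, i.e. r^2 - 1 r - 2 = 0.
Discriminant: (-1)^2 - 4(-2) = 9, so r = (1 ± 3)/2.
Solving: r_1 = 2, r_2 = -1.

indicial: r^2 - 1 r - 2 = 0; roots r_1 = 2, r_2 = -1


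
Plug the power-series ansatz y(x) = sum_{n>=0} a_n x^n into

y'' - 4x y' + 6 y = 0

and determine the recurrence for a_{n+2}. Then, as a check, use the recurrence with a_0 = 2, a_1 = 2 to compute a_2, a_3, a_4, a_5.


Substitute y = sum_n a_n x^n.
y''(x) has coefficient (n+2)(n+1) a_{n+2} at x^n;
-4 x y'(x) has coefficient -4 n a_n at x^n (shift);
6 y(x) has coefficient 6 a_n at x^n.
Matching x^n: (n+2)(n+1) a_{n+2} + (-4n + 6) a_n = 0.
Thus a_{n+2} = (4n - 6) / ((n+1)(n+2)) * a_n.

Check with a_0 = 2, a_1 = 2 (apply the recurrence for n = 0, 1, 2, 3): a_0 = 2, a_1 = 2, a_2 = -6, a_3 = -2/3, a_4 = -1, a_5 = -1/5.

a_(n+2) = (4n - 6) / ((n+1)(n+2)) * a_n; check: a_0 = 2, a_1 = 2, a_2 = -6, a_3 = -2/3, a_4 = -1, a_5 = -1/5


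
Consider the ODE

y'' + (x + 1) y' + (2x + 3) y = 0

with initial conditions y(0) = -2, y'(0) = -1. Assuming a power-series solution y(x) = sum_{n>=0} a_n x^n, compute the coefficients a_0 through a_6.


Ansatz: y(x) = sum_{n>=0} a_n x^n, so y'(x) = sum_{n>=1} n a_n x^(n-1) and y''(x) = sum_{n>=2} n(n-1) a_n x^(n-2).
Substitute into P(x) y'' + Q(x) y' + R(x) y = 0 with P(x) = 1, Q(x) = x + 1, R(x) = 2x + 3, and match powers of x.
Initial conditions: a_0 = -2, a_1 = -1.
Setting the coefficient of each power of x to zero and solving order by order (substituting the coefficients already found):
  x^0: 2 a_2 + a_1 + 3 a_0 = 0  ->  2 a_2 = -a_1 - 3 a_0 = 7  ->  a_2 = 7/2
  x^1: 6 a_3 + 2 a_2 + 4 a_1 + 2 a_0 = 0  ->  6 a_3 = -2 a_2 - 4 a_1 - 2 a_0 = 1  ->  a_3 = 1/6
  x^2: 12 a_4 + 3 a_3 + 5 a_2 + 2 a_1 = 0  ->  12 a_4 = -3 a_3 - 5 a_2 - 2 a_1 = -16  ->  a_4 = -4/3
  x^3: 20 a_5 + 4 a_4 + 6 a_3 + 2 a_2 = 0  ->  20 a_5 = -4 a_4 - 6 a_3 - 2 a_2 = -8/3  ->  a_5 = -2/15
  x^4: 30 a_6 + 5 a_5 + 7 a_4 + 2 a_3 = 0  ->  30 a_6 = -5 a_5 - 7 a_4 - 2 a_3 = 29/3  ->  a_6 = 29/90
Truncated series: y(x) = -2 - x + (7/2) x^2 + (1/6) x^3 - (4/3) x^4 - (2/15) x^5 + (29/90) x^6 + O(x^7).

a_0 = -2; a_1 = -1; a_2 = 7/2; a_3 = 1/6; a_4 = -4/3; a_5 = -2/15; a_6 = 29/90


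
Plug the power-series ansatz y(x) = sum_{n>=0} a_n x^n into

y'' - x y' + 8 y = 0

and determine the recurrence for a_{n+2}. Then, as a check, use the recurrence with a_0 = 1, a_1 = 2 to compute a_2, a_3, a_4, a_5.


Substitute y = sum_n a_n x^n.
y''(x) has coefficient (n+2)(n+1) a_{n+2} at x^n;
-x y'(x) has coefficient -n a_n at x^n (shift);
8 y(x) has coefficient 8 a_n at x^n.
Matching x^n: (n+2)(n+1) a_{n+2} + (-n + 8) a_n = 0.
Thus a_{n+2} = (n - 8) / ((n+1)(n+2)) * a_n.

Check with a_0 = 1, a_1 = 2 (apply the recurrence for n = 0, 1, 2, 3): a_0 = 1, a_1 = 2, a_2 = -4, a_3 = -7/3, a_4 = 2, a_5 = 7/12.

a_(n+2) = (n - 8) / ((n+1)(n+2)) * a_n; check: a_0 = 1, a_1 = 2, a_2 = -4, a_3 = -7/3, a_4 = 2, a_5 = 7/12


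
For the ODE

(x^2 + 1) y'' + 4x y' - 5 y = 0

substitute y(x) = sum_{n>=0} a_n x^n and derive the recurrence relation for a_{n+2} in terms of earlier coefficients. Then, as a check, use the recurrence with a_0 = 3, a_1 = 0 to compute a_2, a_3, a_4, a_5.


Substitute y = sum_n a_n x^n.
(1 + 1 x^2) y'' contributes (n+2)(n+1) a_{n+2} + n(n-1) a_n at x^n.
4 x y'(x) contributes 4 n a_n at x^n.
-5 y(x) contributes -5 a_n at x^n.
Matching x^n: (n+2)(n+1) a_{n+2} + (n(n-1) + 4 n - 5) a_n = 0.
Thus a_{n+2} = (-n(n-1) - 4 n + 5) / ((n+1)(n+2)) * a_n.

Check with a_0 = 3, a_1 = 0 (apply the recurrence for n = 0, 1, 2, 3): a_0 = 3, a_1 = 0, a_2 = 15/2, a_3 = 0, a_4 = -25/8, a_5 = 0.

a_(n+2) = (-n(n-1) - 4 n + 5) / ((n+1)(n+2)) * a_n; check: a_0 = 3, a_1 = 0, a_2 = 15/2, a_3 = 0, a_4 = -25/8, a_5 = 0


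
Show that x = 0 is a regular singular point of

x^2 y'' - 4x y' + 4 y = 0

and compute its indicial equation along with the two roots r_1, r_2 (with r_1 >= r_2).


Divide by x^2 to reach normal form y'' + P_1(x) y' + P_2(x) y = 0 with P_1(x) = -4/x and P_2(x) = 4/x^2.
x = 0 is a singular point because the y'-coefficient -4/x has a pole at x = 0 and the y-coefficient 4/x^2 has a pole at x = 0.
It is a regular singular point because x P_1(x) = p(x) = -4 and x^2 P_2(x) = q(x) = 4 are polynomials, hence analytic at x = 0.
p(0) = -4,  q(0) = 4.
Indicial equation: r(r-1) + p(0) r + q(0) = 0, i.e. r^2 + (p(0) - 1) r + q(0) = 0, i.e. r^2 - 5 r + 4 = 0.
Discriminant: (-5)^2 - 4(4) = 9, so r = (5 ± 3)/2.
Solving: r_1 = 4, r_2 = 1.

indicial: r^2 - 5 r + 4 = 0; roots r_1 = 4, r_2 = 1


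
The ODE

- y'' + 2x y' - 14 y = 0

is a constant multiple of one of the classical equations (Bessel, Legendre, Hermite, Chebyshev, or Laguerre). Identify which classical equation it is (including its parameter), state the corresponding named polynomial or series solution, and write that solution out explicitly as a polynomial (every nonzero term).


All three coefficients share the factor -1; dividing through by -1 gives  y'' - 2x y' + 14 y = 0.
This matches the Hermite equation y'' - 2x y' + 2n y = 0 with 2n = 14, so n = 7; the polynomial solution is H_7(x).
With y = sum_k a_k x^k, matching x^k gives (k+2)(k+1) a_{k+2} = 2(k - n) a_k = 2(k - 7) a_k. The right side vanishes at k = 7, so the series with the parity of 7 terminates at degree 7.
Standard normalization: leading coefficient of H_n is 2^n, so a_7 = 2^7 = 128. Work downward with a_k = (k+1)(k+2) a_{k+2} / (2(k - n)):
  a_5 = (6)(7)(128) / (2(5 - 7)) = 5376/(-4) = -1344
  a_3 = (4)(5)(-1344) / (2(3 - 7)) = -26880/(-8) = 3360
  a_1 = (2)(3)(3360) / (2(1 - 7)) = 20160/(-12) = -1680
Hence H_7(x) = 128 x^7 - 1344 x^5 + 3360 x^3 - 1680 x.

H_7(x); series = 128 x^7 - 1344 x^5 + 3360 x^3 - 1680 x


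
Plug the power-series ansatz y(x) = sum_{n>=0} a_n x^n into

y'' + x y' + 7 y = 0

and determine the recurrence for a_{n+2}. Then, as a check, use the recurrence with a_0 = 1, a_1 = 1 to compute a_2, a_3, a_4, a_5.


Substitute y = sum_n a_n x^n.
y''(x) has coefficient (n+2)(n+1) a_{n+2} at x^n;
x y'(x) has coefficient n a_n at x^n (shift);
7 y(x) has coefficient 7 a_n at x^n.
Matching x^n: (n+2)(n+1) a_{n+2} + (n + 7) a_n = 0.
Thus a_{n+2} = (-n - 7) / ((n+1)(n+2)) * a_n.

Check with a_0 = 1, a_1 = 1 (apply the recurrence for n = 0, 1, 2, 3): a_0 = 1, a_1 = 1, a_2 = -7/2, a_3 = -4/3, a_4 = 21/8, a_5 = 2/3.

a_(n+2) = (-n - 7) / ((n+1)(n+2)) * a_n; check: a_0 = 1, a_1 = 1, a_2 = -7/2, a_3 = -4/3, a_4 = 21/8, a_5 = 2/3


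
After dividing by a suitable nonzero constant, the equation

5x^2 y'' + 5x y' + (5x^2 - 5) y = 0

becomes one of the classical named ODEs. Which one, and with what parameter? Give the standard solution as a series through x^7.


All three coefficients share the factor 5; dividing through by 5 gives  x^2 y'' + x y' + (x^2 - 1) y = 0.
This matches the Bessel equation x^2 y'' + x y' + (x^2 - nu^2) y = 0 with nu^2 = 1, so nu = 1; the solution bounded at x = 0 is J_1(x).
Frobenius at x = 0: indicial roots ±nu; for r = nu the recurrence k(k + 2nu) c_k = -c_{k-2} gives the standard series J_nu(x) = sum_{k>=0} (-1)^k / (k! (k+nu)!) (x/2)^(2k+nu). Evaluate the first 4 terms:
  k = 0: (-1)^0 / (0! * 1! * 2^1) x^1 = 1/(1*1*2) x^1 = (1/2) x^1
  k = 1: (-1)^1 / (1! * 2! * 2^3) x^3 = -1/(1*2*8) x^3 = (-1/16) x^3
  k = 2: (-1)^2 / (2! * 3! * 2^5) x^5 = 1/(2*6*32) x^5 = (1/384) x^5
  k = 3: (-1)^3 / (3! * 4! * 2^7) x^7 = -1/(6*24*128) x^7 = (-1/18432) x^7
Hence J_1(x) = -x^7/18432 + x^5/384 - x^3/16 + x/2 + ....

J_1(x); series = -x^7/18432 + x^5/384 - x^3/16 + x/2


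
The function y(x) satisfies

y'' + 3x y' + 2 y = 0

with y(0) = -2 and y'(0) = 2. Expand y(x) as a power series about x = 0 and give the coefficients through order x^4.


Ansatz: y(x) = sum_{n>=0} a_n x^n, so y'(x) = sum_{n>=1} n a_n x^(n-1) and y''(x) = sum_{n>=2} n(n-1) a_n x^(n-2).
Substitute into P(x) y'' + Q(x) y' + R(x) y = 0 with P(x) = 1, Q(x) = 3x, R(x) = 2, and match powers of x.
Initial conditions: a_0 = -2, a_1 = 2.
Setting the coefficient of each power of x to zero and solving order by order (substituting the coefficients already found):
  x^0: 2 a_2 + 2 a_0 = 0  ->  2 a_2 = -2 a_0 = 4  ->  a_2 = 2
  x^1: 6 a_3 + 5 a_1 = 0  ->  6 a_3 = -5 a_1 = -10  ->  a_3 = -5/3
  x^2: 12 a_4 + 8 a_2 = 0  ->  12 a_4 = -8 a_2 = -16  ->  a_4 = -4/3
Truncated series: y(x) = -2 + 2 x + 2 x^2 - (5/3) x^3 - (4/3) x^4 + O(x^5).

a_0 = -2; a_1 = 2; a_2 = 2; a_3 = -5/3; a_4 = -4/3


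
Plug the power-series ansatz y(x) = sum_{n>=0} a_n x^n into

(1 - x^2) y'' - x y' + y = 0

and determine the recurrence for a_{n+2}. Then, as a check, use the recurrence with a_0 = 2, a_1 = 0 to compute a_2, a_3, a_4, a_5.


Substitute y = sum_n a_n x^n.
(1 - 1 x^2) y'' contributes (n+2)(n+1) a_{n+2} - n(n-1) a_n at x^n.
-x y'(x) contributes -n a_n at x^n.
y(x) contributes 1 a_n at x^n.
Matching x^n: (n+2)(n+1) a_{n+2} + (-n(n-1) - n + 1) a_n = 0.
Thus a_{n+2} = (n(n-1) + n - 1) / ((n+1)(n+2)) * a_n.

Check with a_0 = 2, a_1 = 0 (apply the recurrence for n = 0, 1, 2, 3): a_0 = 2, a_1 = 0, a_2 = -1, a_3 = 0, a_4 = -1/4, a_5 = 0.

a_(n+2) = (n(n-1) + n - 1) / ((n+1)(n+2)) * a_n; check: a_0 = 2, a_1 = 0, a_2 = -1, a_3 = 0, a_4 = -1/4, a_5 = 0


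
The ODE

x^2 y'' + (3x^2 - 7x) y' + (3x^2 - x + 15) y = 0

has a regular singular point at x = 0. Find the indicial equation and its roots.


Divide by x^2 to reach normal form y'' + P_1(x) y' + P_2(x) y = 0 with P_1(x) = 3 - 7/x and P_2(x) = 3 - 1/x + 15/x^2.
x = 0 is a singular point because the y'-coefficient 3 - 7/x has a pole at x = 0 and the y-coefficient 3 - 1/x + 15/x^2 has a pole at x = 0.
It is a regular singular point because x P_1(x) = p(x) = 3x - 7 and x^2 P_2(x) = q(x) = 3x^2 - x + 15 are polynomials, hence analytic at x = 0.
p(0) = -7,  q(0) = 15.
Indicial equation: r(r-1) + p(0) r + q(0) = 0, i.e. r^2 + (p(0) - 1) r + q(0) = 0, i.e. r^2 - 8 r + 15 = 0.
Discriminant: (-8)^2 - 4(15) = 4, so r = (8 ± 2)/2.
Solving: r_1 = 5, r_2 = 3.

indicial: r^2 - 8 r + 15 = 0; roots r_1 = 5, r_2 = 3


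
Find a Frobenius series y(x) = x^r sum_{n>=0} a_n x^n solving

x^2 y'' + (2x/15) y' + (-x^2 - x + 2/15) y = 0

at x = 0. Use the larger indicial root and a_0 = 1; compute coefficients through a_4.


Write in Frobenius form y'' + (p(x)/x) y' + (q(x)/x^2) y = 0:
  p(x) = 2/15,  q(x) = -x^2 - x + 2/15.
Indicial equation: r(r-1) + (2/15) r + (2/15) = 0 -> roots r_1 = 2/3, r_2 = 1/5.
Take r = r_1 = 2/3. Let y(x) = x^r sum_{n>=0} a_n x^n with a_0 = 1.
Substitute y = x^r sum a_n x^n and match x^{r+n}. The recurrence is
  D(n) a_n - 1 a_{n-1} - 1 a_{n-2} = 0,  where D(n) = (r+n)(r+n-1) + (2/15)(r+n) + (2/15).
  a_n = [1 a_{n-1} + 1 a_{n-2}] / D(n).
Since the indicial polynomial factors as (r - r_1)(r - r_2), D(n) = (r_1 + n - r_1)(r_1 + n - r_2) = n(n + 7/15).
Evaluating step by step (a_0 = 1):
  n = 1: D(1) = 1(1 + 7/15) = 22/15; numerator = 1(1) = 1; a_1 = (1)/(22/15) = 15/22
  n = 2: D(2) = 2(2 + 7/15) = 74/15; numerator = 1(15/22) + 1(1) = 37/22; a_2 = (37/22)/(74/15) = 15/44
  n = 3: D(3) = 3(3 + 7/15) = 52/5; numerator = 1(15/44) + 1(15/22) = 45/44; a_3 = (45/44)/(52/5) = 225/2288
  n = 4: D(4) = 4(4 + 7/15) = 268/15; numerator = 1(225/2288) + 1(15/44) = 1005/2288; a_4 = (1005/2288)/(268/15) = 225/9152

r = 2/3; a_0 = 1; a_1 = 15/22; a_2 = 15/44; a_3 = 225/2288; a_4 = 225/9152


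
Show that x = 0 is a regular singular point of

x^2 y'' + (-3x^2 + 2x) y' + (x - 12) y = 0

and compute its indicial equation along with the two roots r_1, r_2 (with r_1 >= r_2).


Divide by x^2 to reach normal form y'' + P_1(x) y' + P_2(x) y = 0 with P_1(x) = -3 + 2/x and P_2(x) = 1/x - 12/x^2.
x = 0 is a singular point because the y'-coefficient -3 + 2/x has a pole at x = 0 and the y-coefficient 1/x - 12/x^2 has a pole at x = 0.
It is a regular singular point because x P_1(x) = p(x) = 2 - 3x and x^2 P_2(x) = q(x) = x - 12 are polynomials, hence analytic at x = 0.
p(0) = 2,  q(0) = -12.
Indicial equation: r(r-1) + p(0) r + q(0) = 0, i.e. r^2 + (p(0) - 1) r + q(0) = 0, i.e. r^2 + 1 r - 12 = 0.
Discriminant: (1)^2 - 4(-12) = 49, so r = (-1 ± 7)/2.
Solving: r_1 = 3, r_2 = -4.

indicial: r^2 + 1 r - 12 = 0; roots r_1 = 3, r_2 = -4


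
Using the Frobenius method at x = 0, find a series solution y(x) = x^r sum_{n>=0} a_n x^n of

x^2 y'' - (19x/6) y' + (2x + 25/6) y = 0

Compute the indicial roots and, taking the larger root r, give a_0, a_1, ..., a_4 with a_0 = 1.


Write in Frobenius form y'' + (p(x)/x) y' + (q(x)/x^2) y = 0:
  p(x) = -19/6,  q(x) = 2x + 25/6.
Indicial equation: r(r-1) + (-19/6) r + (25/6) = 0 -> roots r_1 = 5/2, r_2 = 5/3.
Take r = r_1 = 5/2. Let y(x) = x^r sum_{n>=0} a_n x^n with a_0 = 1.
Substitute y = x^r sum a_n x^n and match x^{r+n}. The recurrence is
  D(n) a_n + 2 a_{n-1} = 0,  where D(n) = (r+n)(r+n-1) + (-19/6)(r+n) + (25/6).
  a_n = -2 / D(n) * a_{n-1}.
Since the indicial polynomial factors as (r - r_1)(r - r_2), D(n) = (r_1 + n - r_1)(r_1 + n - r_2) = n(n + 5/6).
Evaluating step by step (a_0 = 1):
  n = 1: D(1) = 1(1 + 5/6) = 11/6; numerator = -2(1) = -2; a_1 = (-2)/(11/6) = -12/11
  n = 2: D(2) = 2(2 + 5/6) = 17/3; numerator = -2(-12/11) = 24/11; a_2 = (24/11)/(17/3) = 72/187
  n = 3: D(3) = 3(3 + 5/6) = 23/2; numerator = -2(72/187) = -144/187; a_3 = (-144/187)/(23/2) = -288/4301
  n = 4: D(4) = 4(4 + 5/6) = 58/3; numerator = -2(-288/4301) = 576/4301; a_4 = (576/4301)/(58/3) = 864/124729

r = 5/2; a_0 = 1; a_1 = -12/11; a_2 = 72/187; a_3 = -288/4301; a_4 = 864/124729


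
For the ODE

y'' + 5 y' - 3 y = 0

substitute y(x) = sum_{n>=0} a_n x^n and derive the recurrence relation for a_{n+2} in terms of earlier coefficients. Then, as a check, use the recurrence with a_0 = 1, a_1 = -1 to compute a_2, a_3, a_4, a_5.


Substitute y = sum_n a_n x^n.
y''(x) has coefficient (n+2)(n+1) a_{n+2} at x^n;
5 y'(x) has coefficient 5 (n+1) a_{n+1} at x^n;
-3 y(x) has coefficient -3 a_n at x^n.
Matching x^n: (n+2)(n+1) a_{n+2} + 5 (n+1) a_{n+1} - 3 a_n = 0.
Thus a_{n+2} = [-5 (n+1) a_{n+1} + 3 a_n] / ((n+1)(n+2)).

Check with a_0 = 1, a_1 = -1 (apply the recurrence for n = 0, 1, 2, 3): a_0 = 1, a_1 = -1, a_2 = 4, a_3 = -43/6, a_4 = 239/24, a_5 = -331/30.

a_(n+2) = [-5 (n+1) a_(n+1) + 3 a_n] / ((n+1)(n+2)); check: a_0 = 1, a_1 = -1, a_2 = 4, a_3 = -43/6, a_4 = 239/24, a_5 = -331/30


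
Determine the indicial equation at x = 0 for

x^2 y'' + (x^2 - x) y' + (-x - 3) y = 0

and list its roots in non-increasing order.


Divide by x^2 to reach normal form y'' + P_1(x) y' + P_2(x) y = 0 with P_1(x) = 1 - 1/x and P_2(x) = -1/x - 3/x^2.
x = 0 is a singular point because the y'-coefficient 1 - 1/x has a pole at x = 0 and the y-coefficient -1/x - 3/x^2 has a pole at x = 0.
It is a regular singular point because x P_1(x) = p(x) = x - 1 and x^2 P_2(x) = q(x) = -x - 3 are polynomials, hence analytic at x = 0.
p(0) = -1,  q(0) = -3.
Indicial equation: r(r-1) + p(0) r + q(0) = 0, i.e. r^2 + (p(0) - 1) r + q(0) = 0, i.e. r^2 - 2 r - 3 = 0.
Discriminant: (-2)^2 - 4(-3) = 16, so r = (2 ± 4)/2.
Solving: r_1 = 3, r_2 = -1.

indicial: r^2 - 2 r - 3 = 0; roots r_1 = 3, r_2 = -1


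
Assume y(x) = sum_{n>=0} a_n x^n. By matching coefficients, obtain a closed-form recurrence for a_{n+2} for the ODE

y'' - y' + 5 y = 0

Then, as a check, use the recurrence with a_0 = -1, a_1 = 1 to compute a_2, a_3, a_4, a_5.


Substitute y = sum_n a_n x^n.
y''(x) has coefficient (n+2)(n+1) a_{n+2} at x^n;
-y'(x) has coefficient -(n+1) a_{n+1} at x^n;
5 y(x) has coefficient 5 a_n at x^n.
Matching x^n: (n+2)(n+1) a_{n+2} - (n+1) a_{n+1} + 5 a_n = 0.
Thus a_{n+2} = [(n+1) a_{n+1} - 5 a_n] / ((n+1)(n+2)).

Check with a_0 = -1, a_1 = 1 (apply the recurrence for n = 0, 1, 2, 3): a_0 = -1, a_1 = 1, a_2 = 3, a_3 = 1/6, a_4 = -29/24, a_5 = -17/60.

a_(n+2) = [(n+1) a_(n+1) - 5 a_n] / ((n+1)(n+2)); check: a_0 = -1, a_1 = 1, a_2 = 3, a_3 = 1/6, a_4 = -29/24, a_5 = -17/60


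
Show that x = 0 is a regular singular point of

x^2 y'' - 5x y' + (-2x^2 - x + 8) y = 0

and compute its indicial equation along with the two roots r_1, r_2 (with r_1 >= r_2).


Divide by x^2 to reach normal form y'' + P_1(x) y' + P_2(x) y = 0 with P_1(x) = -5/x and P_2(x) = -2 - 1/x + 8/x^2.
x = 0 is a singular point because the y'-coefficient -5/x has a pole at x = 0 and the y-coefficient -2 - 1/x + 8/x^2 has a pole at x = 0.
It is a regular singular point because x P_1(x) = p(x) = -5 and x^2 P_2(x) = q(x) = -2x^2 - x + 8 are polynomials, hence analytic at x = 0.
p(0) = -5,  q(0) = 8.
Indicial equation: r(r-1) + p(0) r + q(0) = 0, i.e. r^2 + (p(0) - 1) r + q(0) = 0, i.e. r^2 - 6 r + 8 = 0.
Discriminant: (-6)^2 - 4(8) = 4, so r = (6 ± 2)/2.
Solving: r_1 = 4, r_2 = 2.

indicial: r^2 - 6 r + 8 = 0; roots r_1 = 4, r_2 = 2


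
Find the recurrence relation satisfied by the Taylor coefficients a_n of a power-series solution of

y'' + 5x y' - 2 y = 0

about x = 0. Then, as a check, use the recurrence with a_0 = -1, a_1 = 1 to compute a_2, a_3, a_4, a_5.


Substitute y = sum_n a_n x^n.
y''(x) has coefficient (n+2)(n+1) a_{n+2} at x^n;
5 x y'(x) has coefficient 5 n a_n at x^n (shift);
-2 y(x) has coefficient -2 a_n at x^n.
Matching x^n: (n+2)(n+1) a_{n+2} + (5n - 2) a_n = 0.
Thus a_{n+2} = (-5n + 2) / ((n+1)(n+2)) * a_n.

Check with a_0 = -1, a_1 = 1 (apply the recurrence for n = 0, 1, 2, 3): a_0 = -1, a_1 = 1, a_2 = -1, a_3 = -1/2, a_4 = 2/3, a_5 = 13/40.

a_(n+2) = (-5n + 2) / ((n+1)(n+2)) * a_n; check: a_0 = -1, a_1 = 1, a_2 = -1, a_3 = -1/2, a_4 = 2/3, a_5 = 13/40


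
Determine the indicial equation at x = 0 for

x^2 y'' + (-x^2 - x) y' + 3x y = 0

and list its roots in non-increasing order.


Divide by x^2 to reach normal form y'' + P_1(x) y' + P_2(x) y = 0 with P_1(x) = -1 - 1/x and P_2(x) = 3/x.
x = 0 is a singular point because the y'-coefficient -1 - 1/x has a pole at x = 0 and the y-coefficient 3/x has a pole at x = 0.
It is a regular singular point because x P_1(x) = p(x) = -x - 1 and x^2 P_2(x) = q(x) = 3x are polynomials, hence analytic at x = 0.
p(0) = -1,  q(0) = 0.
Indicial equation: r(r-1) + p(0) r + q(0) = 0, i.e. r^2 + (p(0) - 1) r + q(0) = 0, i.e. r^2 - 2 r = 0.
Discriminant: (-2)^2 - 4(0) = 4, so r = (2 ± 2)/2.
Solving: r_1 = 2, r_2 = 0.

indicial: r^2 - 2 r = 0; roots r_1 = 2, r_2 = 0


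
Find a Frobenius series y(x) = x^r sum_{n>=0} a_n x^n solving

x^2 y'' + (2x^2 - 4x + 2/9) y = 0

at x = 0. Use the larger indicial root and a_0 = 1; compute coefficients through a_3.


Write in Frobenius form y'' + (p(x)/x) y' + (q(x)/x^2) y = 0:
  p(x) = 0,  q(x) = 2x^2 - 4x + 2/9.
Indicial equation: r(r-1) + (0) r + (2/9) = 0 -> roots r_1 = 2/3, r_2 = 1/3.
Take r = r_1 = 2/3. Let y(x) = x^r sum_{n>=0} a_n x^n with a_0 = 1.
Substitute y = x^r sum a_n x^n and match x^{r+n}. The recurrence is
  D(n) a_n - 4 a_{n-1} + 2 a_{n-2} = 0,  where D(n) = (r+n)(r+n-1) + (0)(r+n) + (2/9).
  a_n = [4 a_{n-1} - 2 a_{n-2}] / D(n).
Since the indicial polynomial factors as (r - r_1)(r - r_2), D(n) = (r_1 + n - r_1)(r_1 + n - r_2) = n(n + 1/3).
Evaluating step by step (a_0 = 1):
  n = 1: D(1) = 1(1 + 1/3) = 4/3; numerator = 4(1) = 4; a_1 = (4)/(4/3) = 3
  n = 2: D(2) = 2(2 + 1/3) = 14/3; numerator = 4(3) - 2(1) = 10; a_2 = (10)/(14/3) = 15/7
  n = 3: D(3) = 3(3 + 1/3) = 10; numerator = 4(15/7) - 2(3) = 18/7; a_3 = (18/7)/(10) = 9/35

r = 2/3; a_0 = 1; a_1 = 3; a_2 = 15/7; a_3 = 9/35
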